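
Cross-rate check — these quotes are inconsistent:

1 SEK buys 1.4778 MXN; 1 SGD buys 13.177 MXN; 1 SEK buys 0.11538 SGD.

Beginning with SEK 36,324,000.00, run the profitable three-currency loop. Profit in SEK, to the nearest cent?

Profit: SEK 1,046,171.02

Profitable loop is SEK → SGD → MXN → SEK:
SEK 36,324,000.00 × 0.11538 = SGD 4,191,063.12
SGD 4,191,063.12 × 13.177 = MXN 55,225,638.73
MXN 55,225,638.73 ÷ 1.4778 = SEK 37,370,171.02
Profit = SEK 37,370,171.02 − SEK 36,324,000.00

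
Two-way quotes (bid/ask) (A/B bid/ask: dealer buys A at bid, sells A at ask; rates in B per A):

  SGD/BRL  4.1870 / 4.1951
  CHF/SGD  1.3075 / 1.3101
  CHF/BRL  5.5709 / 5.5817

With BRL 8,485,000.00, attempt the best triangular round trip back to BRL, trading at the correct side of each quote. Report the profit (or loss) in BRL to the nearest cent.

Best loop BRL → SGD → CHF → BRL:
BRL 8,485,000.00 ÷ 4.1951 (buy SGD at ask) = SGD 2,022,597.79
SGD 2,022,597.79 ÷ 1.3101 (buy CHF at ask) = CHF 1,543,849.93
CHF 1,543,849.93 × 5.5709 (sell CHF at bid) = BRL 8,600,633.57

Net profit: BRL 115,633.57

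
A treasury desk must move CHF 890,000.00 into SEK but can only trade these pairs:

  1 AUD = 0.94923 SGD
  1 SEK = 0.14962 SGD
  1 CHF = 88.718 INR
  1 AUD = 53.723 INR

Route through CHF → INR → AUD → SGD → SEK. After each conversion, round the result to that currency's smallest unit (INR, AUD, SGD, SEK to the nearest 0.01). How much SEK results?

SEK 9,324,451.54

CHF 890,000.00 × 88.718 = INR 78,959,020.00
INR 78,959,020.00 ÷ 53.723 = AUD 1,469,743.31
AUD 1,469,743.31 × 0.94923 = SGD 1,395,124.44
SGD 1,395,124.44 ÷ 0.14962 = SEK 9,324,451.54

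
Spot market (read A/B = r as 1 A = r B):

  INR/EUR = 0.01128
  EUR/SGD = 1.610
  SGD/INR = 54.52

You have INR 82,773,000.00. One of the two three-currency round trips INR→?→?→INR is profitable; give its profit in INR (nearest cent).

Profit: INR 825,382.21

Profitable loop is INR → SGD → EUR → INR:
INR 82,773,000.00 ÷ 54.52 = SGD 1,518,213.50
SGD 1,518,213.50 ÷ 1.610 = EUR 942,989.75
EUR 942,989.75 ÷ 0.01128 = INR 83,598,382.21
Profit = INR 83,598,382.21 − INR 82,773,000.00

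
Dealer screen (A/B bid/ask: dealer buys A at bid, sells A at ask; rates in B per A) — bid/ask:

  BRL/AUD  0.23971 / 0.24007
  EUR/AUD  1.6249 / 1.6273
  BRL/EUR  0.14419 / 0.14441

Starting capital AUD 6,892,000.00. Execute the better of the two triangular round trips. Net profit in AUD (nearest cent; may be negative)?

Net profit: AUD 138,181.35

Best loop AUD → EUR → BRL → AUD:
AUD 6,892,000.00 ÷ 1.6273 (buy EUR at ask) = EUR 4,235,236.28
EUR 4,235,236.28 ÷ 0.14441 (buy BRL at ask) = BRL 29,327,860.13
BRL 29,327,860.13 × 0.23971 (sell BRL at bid) = AUD 7,030,181.35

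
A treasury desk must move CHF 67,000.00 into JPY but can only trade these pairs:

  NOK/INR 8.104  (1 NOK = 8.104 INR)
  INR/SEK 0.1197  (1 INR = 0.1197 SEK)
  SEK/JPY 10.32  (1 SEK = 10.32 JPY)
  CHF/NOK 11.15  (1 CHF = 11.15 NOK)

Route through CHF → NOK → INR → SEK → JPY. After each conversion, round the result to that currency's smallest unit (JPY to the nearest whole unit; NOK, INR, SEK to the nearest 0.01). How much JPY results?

CHF 67,000.00 × 11.15 = NOK 747,050.00
NOK 747,050.00 × 8.104 = INR 6,054,093.20
INR 6,054,093.20 × 0.1197 = SEK 724,674.96
SEK 724,674.96 × 10.32 = JPY 7,478,646

JPY 7,478,646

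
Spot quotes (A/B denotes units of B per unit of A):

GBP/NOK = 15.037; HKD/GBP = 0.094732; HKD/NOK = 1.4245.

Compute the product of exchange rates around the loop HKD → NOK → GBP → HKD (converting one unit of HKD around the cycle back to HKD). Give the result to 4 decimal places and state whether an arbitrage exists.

Around HKD → NOK → GBP → HKD: 1 × 1.4245 ÷ 15.037 ÷ 0.094732 = 1.000010
Product ≈ 1 (deviation 0.001%, within rounding noise).

1.0000 (no arbitrage)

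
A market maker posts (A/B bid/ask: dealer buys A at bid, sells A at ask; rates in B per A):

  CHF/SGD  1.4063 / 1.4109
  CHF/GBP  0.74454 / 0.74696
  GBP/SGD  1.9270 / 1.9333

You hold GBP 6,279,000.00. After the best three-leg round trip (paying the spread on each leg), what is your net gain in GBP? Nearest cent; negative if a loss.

Net profit: GBP 106,045.54

Best loop GBP → SGD → CHF → GBP:
GBP 6,279,000.00 × 1.9270 (sell GBP at bid) = SGD 12,099,633.00
SGD 12,099,633.00 ÷ 1.4109 (buy CHF at ask) = CHF 8,575,826.07
CHF 8,575,826.07 × 0.74454 (sell CHF at bid) = GBP 6,385,045.54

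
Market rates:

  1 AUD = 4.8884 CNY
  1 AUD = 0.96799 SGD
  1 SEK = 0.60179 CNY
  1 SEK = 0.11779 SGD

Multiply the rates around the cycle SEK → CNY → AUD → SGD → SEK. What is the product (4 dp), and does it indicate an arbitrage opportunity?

1.0117 (arbitrage exists)

Around SEK → CNY → AUD → SGD → SEK: 1 × 0.60179 ÷ 4.8884 × 0.96799 ÷ 0.11779 = 1.011674
Product > 1; profitable direction is SEK → CNY → AUD → SGD → SEK.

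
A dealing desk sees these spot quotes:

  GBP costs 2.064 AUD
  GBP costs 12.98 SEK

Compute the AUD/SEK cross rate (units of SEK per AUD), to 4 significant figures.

1 AUD ÷ 2.064 = 0.484496 GBP
0.484496 GBP × 12.98 = 6.28876 SEK

AUD/SEK = 6.289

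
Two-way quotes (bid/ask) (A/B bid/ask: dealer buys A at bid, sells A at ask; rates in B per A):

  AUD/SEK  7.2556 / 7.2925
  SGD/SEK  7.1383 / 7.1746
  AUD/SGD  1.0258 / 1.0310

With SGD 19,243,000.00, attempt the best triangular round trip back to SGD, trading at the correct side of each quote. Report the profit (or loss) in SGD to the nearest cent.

Net profit: SGD 79,078.08

Best loop SGD → SEK → AUD → SGD:
SGD 19,243,000.00 × 7.1383 (sell SGD at bid) = SEK 137,362,306.90
SEK 137,362,306.90 ÷ 7.2925 (buy AUD at ask) = AUD 18,836,106.53
AUD 18,836,106.53 × 1.0258 (sell AUD at bid) = SGD 19,322,078.08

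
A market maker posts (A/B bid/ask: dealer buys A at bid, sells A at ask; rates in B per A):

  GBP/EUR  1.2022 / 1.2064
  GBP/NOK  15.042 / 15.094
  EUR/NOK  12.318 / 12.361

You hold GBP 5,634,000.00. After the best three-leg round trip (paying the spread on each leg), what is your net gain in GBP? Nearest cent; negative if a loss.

Best loop GBP → NOK → EUR → GBP:
GBP 5,634,000.00 × 15.042 (sell GBP at bid) = NOK 84,746,628.00
NOK 84,746,628.00 ÷ 12.361 (buy EUR at ask) = EUR 6,855,968.61
EUR 6,855,968.61 ÷ 1.2064 (buy GBP at ask) = GBP 5,682,997.85

Net profit: GBP 48,997.85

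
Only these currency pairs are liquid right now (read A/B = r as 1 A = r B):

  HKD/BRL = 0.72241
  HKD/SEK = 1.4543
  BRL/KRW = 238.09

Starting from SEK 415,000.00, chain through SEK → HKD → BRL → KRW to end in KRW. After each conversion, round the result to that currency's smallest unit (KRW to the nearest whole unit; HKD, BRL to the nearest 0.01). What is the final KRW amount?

KRW 49,081,632

SEK 415,000.00 ÷ 1.4543 = HKD 285,360.65
HKD 285,360.65 × 0.72241 = BRL 206,147.39
BRL 206,147.39 × 238.09 = KRW 49,081,632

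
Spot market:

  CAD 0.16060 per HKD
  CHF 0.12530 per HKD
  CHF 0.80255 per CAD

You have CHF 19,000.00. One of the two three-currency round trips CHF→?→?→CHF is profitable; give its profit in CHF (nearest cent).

Profit: CHF 544.30

Profitable loop is CHF → HKD → CAD → CHF:
CHF 19,000.00 ÷ 0.12530 = HKD 151,636.07
HKD 151,636.07 × 0.16060 = CAD 24,352.75
CAD 24,352.75 × 0.80255 = CHF 19,544.30
Profit = CHF 19,544.30 − CHF 19,000.00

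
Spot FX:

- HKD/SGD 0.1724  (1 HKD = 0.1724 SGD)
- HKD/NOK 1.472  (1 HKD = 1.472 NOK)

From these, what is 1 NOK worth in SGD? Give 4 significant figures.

NOK/SGD = 0.1171

1 NOK ÷ 1.472 = 0.679348 HKD
0.679348 HKD × 0.1724 = 0.11712 SGD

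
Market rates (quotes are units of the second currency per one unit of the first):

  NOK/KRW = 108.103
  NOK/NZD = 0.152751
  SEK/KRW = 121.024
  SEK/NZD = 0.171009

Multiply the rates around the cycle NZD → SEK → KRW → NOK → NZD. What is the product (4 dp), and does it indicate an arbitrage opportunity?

1.0000 (no arbitrage)

Around NZD → SEK → KRW → NOK → NZD: 1 ÷ 0.171009 × 121.024 ÷ 108.103 × 0.152751 = 0.999997
Product ≈ 1 (deviation 0.000%, within rounding noise).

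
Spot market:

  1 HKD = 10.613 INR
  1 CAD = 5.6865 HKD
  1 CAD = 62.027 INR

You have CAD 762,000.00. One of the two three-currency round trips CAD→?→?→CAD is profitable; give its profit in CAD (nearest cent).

Profit: CAD 21,163.68

Profitable loop is CAD → INR → HKD → CAD:
CAD 762,000.00 × 62.027 = INR 47,264,574.00
INR 47,264,574.00 ÷ 10.613 = HKD 4,453,460.28
HKD 4,453,460.28 ÷ 5.6865 = CAD 783,163.68
Profit = CAD 783,163.68 − CAD 762,000.00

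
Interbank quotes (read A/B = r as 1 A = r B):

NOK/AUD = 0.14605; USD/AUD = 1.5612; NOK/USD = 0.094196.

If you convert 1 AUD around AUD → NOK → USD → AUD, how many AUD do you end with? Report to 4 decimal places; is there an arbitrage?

Around AUD → NOK → USD → AUD: 1 ÷ 0.14605 × 0.094196 × 1.5612 = 1.006907
Product > 1; profitable direction is AUD → NOK → USD → AUD.

1.0069 (arbitrage exists)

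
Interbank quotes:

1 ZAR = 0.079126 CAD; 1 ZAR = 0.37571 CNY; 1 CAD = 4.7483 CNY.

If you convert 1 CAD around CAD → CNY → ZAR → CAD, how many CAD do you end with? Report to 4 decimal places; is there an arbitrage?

1.0000 (no arbitrage)

Around CAD → CNY → ZAR → CAD: 1 × 4.7483 ÷ 0.37571 × 0.079126 = 1.000011
Product ≈ 1 (deviation 0.001%, within rounding noise).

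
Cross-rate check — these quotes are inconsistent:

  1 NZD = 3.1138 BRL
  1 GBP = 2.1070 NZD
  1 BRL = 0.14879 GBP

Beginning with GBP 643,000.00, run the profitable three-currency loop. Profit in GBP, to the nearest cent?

Profitable loop is GBP → BRL → NZD → GBP:
GBP 643,000.00 ÷ 0.14879 = BRL 4,321,526.98
BRL 4,321,526.98 ÷ 3.1138 = NZD 1,387,862.74
NZD 1,387,862.74 ÷ 2.1070 = GBP 658,691.38
Profit = GBP 658,691.38 − GBP 643,000.00

Profit: GBP 15,691.38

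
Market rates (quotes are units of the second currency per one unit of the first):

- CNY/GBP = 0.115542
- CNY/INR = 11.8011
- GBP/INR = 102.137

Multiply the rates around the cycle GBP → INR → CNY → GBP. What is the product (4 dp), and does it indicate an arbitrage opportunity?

1.0000 (no arbitrage)

Around GBP → INR → CNY → GBP: 1 × 102.137 ÷ 11.8011 × 0.115542 = 1.000001
Product ≈ 1 (deviation 0.000%, within rounding noise).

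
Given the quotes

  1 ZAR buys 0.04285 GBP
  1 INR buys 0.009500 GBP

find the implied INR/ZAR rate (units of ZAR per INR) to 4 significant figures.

INR/ZAR = 0.2217

1 INR × 0.009500 = 0.0095 GBP
0.0095 GBP ÷ 0.04285 = 0.221704 ZAR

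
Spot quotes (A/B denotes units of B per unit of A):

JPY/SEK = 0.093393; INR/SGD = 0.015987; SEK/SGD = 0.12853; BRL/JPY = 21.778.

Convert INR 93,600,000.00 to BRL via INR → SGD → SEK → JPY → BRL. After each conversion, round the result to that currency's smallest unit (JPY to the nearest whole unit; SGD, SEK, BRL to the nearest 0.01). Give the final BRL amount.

BRL 5,724,083.98

INR 93,600,000.00 × 0.015987 = SGD 1,496,383.20
SGD 1,496,383.20 ÷ 0.12853 = SEK 11,642,287.40
SEK 11,642,287.40 ÷ 0.093393 = JPY 124,659,101
JPY 124,659,101 ÷ 21.778 = BRL 5,724,083.98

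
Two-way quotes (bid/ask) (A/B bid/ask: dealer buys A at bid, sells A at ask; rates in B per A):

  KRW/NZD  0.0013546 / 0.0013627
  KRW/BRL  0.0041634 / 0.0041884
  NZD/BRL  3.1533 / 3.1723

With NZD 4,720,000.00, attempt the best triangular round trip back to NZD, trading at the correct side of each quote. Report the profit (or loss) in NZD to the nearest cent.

Net profit: NZD 93,602.34

Best loop NZD → BRL → KRW → NZD:
NZD 4,720,000.00 × 3.1533 (sell NZD at bid) = BRL 14,883,576.00
BRL 14,883,576.00 ÷ 0.0041884 (buy KRW at ask) = KRW 3,553,523,064
KRW 3,553,523,064 × 0.0013546 (sell KRW at bid) = NZD 4,813,602.34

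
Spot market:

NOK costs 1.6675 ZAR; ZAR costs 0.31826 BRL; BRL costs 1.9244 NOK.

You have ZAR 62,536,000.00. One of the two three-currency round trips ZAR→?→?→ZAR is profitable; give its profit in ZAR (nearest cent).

Profit: ZAR 1,330,534.05

Profitable loop is ZAR → BRL → NOK → ZAR:
ZAR 62,536,000.00 × 0.31826 = BRL 19,902,707.36
BRL 19,902,707.36 × 1.9244 = NOK 38,300,770.04
NOK 38,300,770.04 × 1.6675 = ZAR 63,866,534.05
Profit = ZAR 63,866,534.05 − ZAR 62,536,000.00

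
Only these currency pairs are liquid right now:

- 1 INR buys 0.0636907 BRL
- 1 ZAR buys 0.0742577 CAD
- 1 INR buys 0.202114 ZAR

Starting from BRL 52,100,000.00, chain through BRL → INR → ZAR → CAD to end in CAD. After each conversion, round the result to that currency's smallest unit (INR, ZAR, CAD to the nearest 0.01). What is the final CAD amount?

CAD 12,277,207.39

BRL 52,100,000.00 ÷ 0.0636907 = INR 818,015,817.07
INR 818,015,817.07 × 0.202114 = ZAR 165,332,448.85
ZAR 165,332,448.85 × 0.0742577 = CAD 12,277,207.39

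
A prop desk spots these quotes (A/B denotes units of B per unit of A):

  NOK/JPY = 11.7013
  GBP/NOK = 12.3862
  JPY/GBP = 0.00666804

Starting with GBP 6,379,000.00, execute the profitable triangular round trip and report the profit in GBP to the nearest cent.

Profit: GBP 221,581.59

Profitable loop is GBP → JPY → NOK → GBP:
GBP 6,379,000.00 ÷ 0.00666804 = JPY 956,652,929
JPY 956,652,929 ÷ 11.7013 = NOK 81,756,123.64
NOK 81,756,123.64 ÷ 12.3862 = GBP 6,600,581.59
Profit = GBP 6,600,581.59 − GBP 6,379,000.00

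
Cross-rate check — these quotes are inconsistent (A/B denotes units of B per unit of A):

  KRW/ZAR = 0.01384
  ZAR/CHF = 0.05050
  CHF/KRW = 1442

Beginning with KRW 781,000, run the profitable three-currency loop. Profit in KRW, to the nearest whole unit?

Profitable loop is KRW → ZAR → CHF → KRW:
KRW 781,000 × 0.01384 = ZAR 10,809.04
ZAR 10,809.04 × 0.05050 = CHF 545.86
CHF 545.86 × 1442 = KRW 787,125
Profit = KRW 787,125 − KRW 781,000

Profit: KRW 6,125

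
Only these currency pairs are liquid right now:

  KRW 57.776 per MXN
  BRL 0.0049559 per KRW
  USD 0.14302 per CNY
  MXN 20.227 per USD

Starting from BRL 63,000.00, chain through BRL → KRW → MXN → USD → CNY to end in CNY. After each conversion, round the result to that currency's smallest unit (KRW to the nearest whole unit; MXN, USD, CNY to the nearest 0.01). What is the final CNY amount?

BRL 63,000.00 ÷ 0.0049559 = KRW 12,712,121
KRW 12,712,121 ÷ 57.776 = MXN 220,024.25
MXN 220,024.25 ÷ 20.227 = USD 10,877.75
USD 10,877.75 ÷ 0.14302 = CNY 76,057.54

CNY 76,057.54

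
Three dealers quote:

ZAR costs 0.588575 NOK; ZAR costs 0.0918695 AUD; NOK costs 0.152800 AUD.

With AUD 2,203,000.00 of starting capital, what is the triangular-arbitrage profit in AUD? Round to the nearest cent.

Profitable loop is AUD → NOK → ZAR → AUD:
AUD 2,203,000.00 ÷ 0.152800 = NOK 14,417,539.27
NOK 14,417,539.27 ÷ 0.588575 = ZAR 24,495,670.50
ZAR 24,495,670.50 × 0.0918695 = AUD 2,250,405.00
Profit = AUD 2,250,405.00 − AUD 2,203,000.00

Profit: AUD 47,405.00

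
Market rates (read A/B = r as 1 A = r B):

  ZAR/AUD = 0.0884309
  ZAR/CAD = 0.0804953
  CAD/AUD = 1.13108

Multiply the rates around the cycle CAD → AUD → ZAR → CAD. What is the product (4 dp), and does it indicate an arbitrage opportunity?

Around CAD → AUD → ZAR → CAD: 1 × 1.13108 ÷ 0.0884309 × 0.0804953 = 1.029579
Product > 1; profitable direction is CAD → AUD → ZAR → CAD.

1.0296 (arbitrage exists)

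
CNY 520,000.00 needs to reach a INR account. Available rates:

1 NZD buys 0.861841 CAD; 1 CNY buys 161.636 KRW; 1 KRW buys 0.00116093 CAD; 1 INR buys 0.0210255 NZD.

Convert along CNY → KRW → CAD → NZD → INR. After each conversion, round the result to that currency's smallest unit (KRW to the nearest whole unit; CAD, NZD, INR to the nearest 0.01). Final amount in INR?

INR 5,384,854.58

CNY 520,000.00 × 161.636 = KRW 84,050,720
KRW 84,050,720 × 0.00116093 = CAD 97,577.00
CAD 97,577.00 ÷ 0.861841 = NZD 113,219.26
NZD 113,219.26 ÷ 0.0210255 = INR 5,384,854.58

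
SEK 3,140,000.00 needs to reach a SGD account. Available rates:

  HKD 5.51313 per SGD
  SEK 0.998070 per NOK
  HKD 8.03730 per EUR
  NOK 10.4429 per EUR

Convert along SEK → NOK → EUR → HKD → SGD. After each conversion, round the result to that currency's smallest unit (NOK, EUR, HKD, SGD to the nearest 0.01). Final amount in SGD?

SGD 439,197.11

SEK 3,140,000.00 ÷ 0.998070 = NOK 3,146,071.92
NOK 3,146,071.92 ÷ 10.4429 = EUR 301,264.20
EUR 301,264.20 × 8.03730 = HKD 2,421,350.75
HKD 2,421,350.75 ÷ 5.51313 = SGD 439,197.11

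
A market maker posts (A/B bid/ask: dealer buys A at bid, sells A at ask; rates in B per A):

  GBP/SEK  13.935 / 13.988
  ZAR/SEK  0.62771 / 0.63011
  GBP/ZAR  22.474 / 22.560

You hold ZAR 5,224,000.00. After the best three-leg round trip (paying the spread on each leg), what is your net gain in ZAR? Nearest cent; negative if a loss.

Best loop ZAR → SEK → GBP → ZAR:
ZAR 5,224,000.00 × 0.62771 (sell ZAR at bid) = SEK 3,279,157.04
SEK 3,279,157.04 ÷ 13.988 (buy GBP at ask) = GBP 234,426.44
GBP 234,426.44 × 22.474 (sell GBP at bid) = ZAR 5,268,499.81

Net profit: ZAR 44,499.81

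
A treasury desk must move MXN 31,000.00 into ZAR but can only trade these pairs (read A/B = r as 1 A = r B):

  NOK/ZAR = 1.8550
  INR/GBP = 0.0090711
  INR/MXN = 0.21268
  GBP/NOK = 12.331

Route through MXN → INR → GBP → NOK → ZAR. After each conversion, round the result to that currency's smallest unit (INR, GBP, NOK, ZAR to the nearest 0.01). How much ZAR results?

MXN 31,000.00 ÷ 0.21268 = INR 145,758.89
INR 145,758.89 × 0.0090711 = GBP 1,322.19
GBP 1,322.19 × 12.331 = NOK 16,303.92
NOK 16,303.92 × 1.8550 = ZAR 30,243.77

ZAR 30,243.77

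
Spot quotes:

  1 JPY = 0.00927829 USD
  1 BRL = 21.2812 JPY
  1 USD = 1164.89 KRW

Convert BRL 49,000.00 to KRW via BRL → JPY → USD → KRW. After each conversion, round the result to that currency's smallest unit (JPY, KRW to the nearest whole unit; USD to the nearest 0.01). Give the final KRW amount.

BRL 49,000.00 × 21.2812 = JPY 1,042,779
JPY 1,042,779 × 0.00927829 = USD 9,675.21
USD 9,675.21 × 1164.89 = KRW 11,270,555

KRW 11,270,555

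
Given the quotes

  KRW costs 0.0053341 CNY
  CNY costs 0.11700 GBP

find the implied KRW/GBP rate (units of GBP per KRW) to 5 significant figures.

KRW/GBP = 0.00062409

1 KRW × 0.0053341 = 0.0053341 CNY
0.0053341 CNY × 0.11700 = 0.00062409 GBP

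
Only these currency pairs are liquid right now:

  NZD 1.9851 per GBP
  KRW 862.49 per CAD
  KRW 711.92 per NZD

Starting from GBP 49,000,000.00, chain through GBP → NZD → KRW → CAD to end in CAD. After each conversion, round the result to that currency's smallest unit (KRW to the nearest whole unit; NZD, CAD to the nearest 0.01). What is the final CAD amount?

CAD 80,288,916.05

GBP 49,000,000.00 × 1.9851 = NZD 97,269,900.00
NZD 97,269,900.00 × 711.92 = KRW 69,248,387,208
KRW 69,248,387,208 ÷ 862.49 = CAD 80,288,916.05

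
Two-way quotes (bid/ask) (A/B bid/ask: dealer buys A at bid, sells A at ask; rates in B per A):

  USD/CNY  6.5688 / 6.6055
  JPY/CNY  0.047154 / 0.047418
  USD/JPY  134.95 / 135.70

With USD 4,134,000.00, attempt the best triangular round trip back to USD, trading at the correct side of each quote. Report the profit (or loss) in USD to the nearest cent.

Best loop USD → CNY → JPY → USD:
USD 4,134,000.00 × 6.5688 (sell USD at bid) = CNY 27,155,419.20
CNY 27,155,419.20 ÷ 0.047418 (buy JPY at ask) = JPY 572,681,665
JPY 572,681,665 ÷ 135.70 (buy USD at ask) = USD 4,220,203.87

Net profit: USD 86,203.87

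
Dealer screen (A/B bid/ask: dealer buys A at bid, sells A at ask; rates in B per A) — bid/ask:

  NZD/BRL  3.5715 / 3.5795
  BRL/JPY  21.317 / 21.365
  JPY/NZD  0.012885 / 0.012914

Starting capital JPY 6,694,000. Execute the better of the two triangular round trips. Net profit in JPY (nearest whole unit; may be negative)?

Net profit: JPY 83,970

Best loop JPY → BRL → NZD → JPY:
JPY 6,694,000 ÷ 21.365 (buy BRL at ask) = BRL 313,316.17
BRL 313,316.17 ÷ 3.5795 (buy NZD at ask) = NZD 87,530.71
NZD 87,530.71 ÷ 0.012914 (buy JPY at ask) = JPY 6,777,970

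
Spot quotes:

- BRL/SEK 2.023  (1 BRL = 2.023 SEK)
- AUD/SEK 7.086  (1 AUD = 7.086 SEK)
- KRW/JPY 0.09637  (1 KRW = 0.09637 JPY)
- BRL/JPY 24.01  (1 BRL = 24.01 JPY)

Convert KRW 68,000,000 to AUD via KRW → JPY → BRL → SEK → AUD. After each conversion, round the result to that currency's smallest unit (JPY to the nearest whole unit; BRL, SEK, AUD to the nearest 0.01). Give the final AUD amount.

AUD 77,920.79

KRW 68,000,000 × 0.09637 = JPY 6,553,160
JPY 6,553,160 ÷ 24.01 = BRL 272,934.61
BRL 272,934.61 × 2.023 = SEK 552,146.72
SEK 552,146.72 ÷ 7.086 = AUD 77,920.79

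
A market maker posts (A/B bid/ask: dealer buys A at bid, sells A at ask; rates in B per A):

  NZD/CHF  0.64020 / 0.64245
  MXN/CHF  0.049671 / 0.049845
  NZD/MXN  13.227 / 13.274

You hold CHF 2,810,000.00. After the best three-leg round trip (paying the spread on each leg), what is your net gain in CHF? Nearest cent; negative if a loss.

Best loop CHF → NZD → MXN → CHF:
CHF 2,810,000.00 ÷ 0.64245 (buy NZD at ask) = NZD 4,373,881.24
NZD 4,373,881.24 × 13.227 (sell NZD at bid) = MXN 57,853,327.11
MXN 57,853,327.11 × 0.049671 (sell MXN at bid) = CHF 2,873,632.61

Net profit: CHF 63,632.61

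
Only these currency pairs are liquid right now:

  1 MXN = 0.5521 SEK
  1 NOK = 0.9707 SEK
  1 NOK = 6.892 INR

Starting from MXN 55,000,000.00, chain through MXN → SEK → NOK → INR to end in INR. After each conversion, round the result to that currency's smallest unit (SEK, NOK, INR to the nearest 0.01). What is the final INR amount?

MXN 55,000,000.00 × 0.5521 = SEK 30,365,500.00
SEK 30,365,500.00 ÷ 0.9707 = NOK 31,282,064.49
NOK 31,282,064.49 × 6.892 = INR 215,595,988.47

INR 215,595,988.47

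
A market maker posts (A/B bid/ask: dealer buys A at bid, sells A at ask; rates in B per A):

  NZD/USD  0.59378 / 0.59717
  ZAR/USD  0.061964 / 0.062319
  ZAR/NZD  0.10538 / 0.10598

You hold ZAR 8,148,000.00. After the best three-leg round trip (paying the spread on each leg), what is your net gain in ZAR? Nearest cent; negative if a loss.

Best loop ZAR → NZD → USD → ZAR:
ZAR 8,148,000.00 × 0.10538 (sell ZAR at bid) = NZD 858,636.24
NZD 858,636.24 × 0.59378 (sell NZD at bid) = USD 509,841.03
USD 509,841.03 ÷ 0.062319 (buy ZAR at ask) = ZAR 8,181,149.03

Net profit: ZAR 33,149.03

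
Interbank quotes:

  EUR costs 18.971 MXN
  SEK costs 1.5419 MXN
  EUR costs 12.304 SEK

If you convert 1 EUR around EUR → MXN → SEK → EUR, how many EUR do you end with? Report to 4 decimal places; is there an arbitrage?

1.0000 (no arbitrage)

Around EUR → MXN → SEK → EUR: 1 × 18.971 ÷ 1.5419 ÷ 12.304 = 0.999972
Product ≈ 1 (deviation 0.003%, within rounding noise).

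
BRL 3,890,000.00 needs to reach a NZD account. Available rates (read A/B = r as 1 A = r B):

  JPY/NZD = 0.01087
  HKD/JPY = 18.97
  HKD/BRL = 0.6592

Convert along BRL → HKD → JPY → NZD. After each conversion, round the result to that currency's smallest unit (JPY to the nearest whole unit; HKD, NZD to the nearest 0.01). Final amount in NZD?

NZD 1,216,828.24

BRL 3,890,000.00 ÷ 0.6592 = HKD 5,901,092.23
HKD 5,901,092.23 × 18.97 = JPY 111,943,720
JPY 111,943,720 × 0.01087 = NZD 1,216,828.24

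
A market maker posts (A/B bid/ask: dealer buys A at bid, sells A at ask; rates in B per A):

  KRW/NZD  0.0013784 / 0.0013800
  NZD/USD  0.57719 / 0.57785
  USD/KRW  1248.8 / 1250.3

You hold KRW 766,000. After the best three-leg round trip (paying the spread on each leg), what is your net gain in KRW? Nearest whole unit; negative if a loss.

Net profit: KRW 2,281

Best loop KRW → USD → NZD → KRW:
KRW 766,000 ÷ 1250.3 (buy USD at ask) = USD 612.65
USD 612.65 ÷ 0.57785 (buy NZD at ask) = NZD 1,060.23
NZD 1,060.23 ÷ 0.0013800 (buy KRW at ask) = KRW 768,281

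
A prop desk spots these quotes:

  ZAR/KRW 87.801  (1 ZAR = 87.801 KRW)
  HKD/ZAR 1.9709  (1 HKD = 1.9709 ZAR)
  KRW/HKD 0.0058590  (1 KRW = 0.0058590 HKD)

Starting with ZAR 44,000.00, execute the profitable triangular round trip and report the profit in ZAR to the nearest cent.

Profit: ZAR 610.82

Profitable loop is ZAR → KRW → HKD → ZAR:
ZAR 44,000.00 × 87.801 = KRW 3,863,244
KRW 3,863,244 × 0.0058590 = HKD 22,634.75
HKD 22,634.75 × 1.9709 = ZAR 44,610.82
Profit = ZAR 44,610.82 − ZAR 44,000.00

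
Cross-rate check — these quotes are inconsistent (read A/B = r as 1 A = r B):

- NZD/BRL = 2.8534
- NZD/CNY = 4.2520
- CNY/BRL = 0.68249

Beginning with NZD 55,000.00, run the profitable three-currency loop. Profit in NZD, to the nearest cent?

Profitable loop is NZD → CNY → BRL → NZD:
NZD 55,000.00 × 4.2520 = CNY 233,860.00
CNY 233,860.00 × 0.68249 = BRL 159,607.11
BRL 159,607.11 ÷ 2.8534 = NZD 55,935.76
Profit = NZD 55,935.76 − NZD 55,000.00

Profit: NZD 935.76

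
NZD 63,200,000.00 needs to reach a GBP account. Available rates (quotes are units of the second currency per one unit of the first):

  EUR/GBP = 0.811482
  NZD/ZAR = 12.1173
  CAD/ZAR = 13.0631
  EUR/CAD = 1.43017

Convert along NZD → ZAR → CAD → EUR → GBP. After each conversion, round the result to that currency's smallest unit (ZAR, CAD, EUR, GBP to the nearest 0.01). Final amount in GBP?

NZD 63,200,000.00 × 12.1173 = ZAR 765,813,360.00
ZAR 765,813,360.00 ÷ 13.0631 = CAD 58,624,167.31
CAD 58,624,167.31 ÷ 1.43017 = EUR 40,991,048.13
EUR 40,991,048.13 × 0.811482 = GBP 33,263,497.72

GBP 33,263,497.72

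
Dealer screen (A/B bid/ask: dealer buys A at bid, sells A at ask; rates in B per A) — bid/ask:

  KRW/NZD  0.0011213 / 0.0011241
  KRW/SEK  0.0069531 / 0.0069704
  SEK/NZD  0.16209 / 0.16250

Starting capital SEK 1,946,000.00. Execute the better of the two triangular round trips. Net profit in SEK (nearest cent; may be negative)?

Net profit: SEK 5,068.81

Best loop SEK → NZD → KRW → SEK:
SEK 1,946,000.00 × 0.16209 (sell SEK at bid) = NZD 315,427.14
NZD 315,427.14 ÷ 0.0011241 (buy KRW at ask) = KRW 280,604,163
KRW 280,604,163 × 0.0069531 (sell KRW at bid) = SEK 1,951,068.81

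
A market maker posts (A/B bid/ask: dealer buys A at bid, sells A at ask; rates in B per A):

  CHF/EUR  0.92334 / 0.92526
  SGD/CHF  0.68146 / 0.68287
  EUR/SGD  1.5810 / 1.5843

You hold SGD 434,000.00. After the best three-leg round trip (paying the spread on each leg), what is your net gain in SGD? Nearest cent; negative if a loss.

Best loop SGD → EUR → CHF → SGD:
SGD 434,000.00 ÷ 1.5843 (buy EUR at ask) = EUR 273,938.02
EUR 273,938.02 ÷ 0.92526 (buy CHF at ask) = CHF 296,065.99
CHF 296,065.99 ÷ 0.68287 (buy SGD at ask) = SGD 433,561.28

Net result: SGD -438.72 (no profitable arbitrage after spreads)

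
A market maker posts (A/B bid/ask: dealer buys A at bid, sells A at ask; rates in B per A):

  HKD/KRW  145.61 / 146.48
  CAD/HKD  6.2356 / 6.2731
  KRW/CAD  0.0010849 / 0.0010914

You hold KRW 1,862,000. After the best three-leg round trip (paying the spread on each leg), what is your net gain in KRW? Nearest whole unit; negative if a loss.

Best loop KRW → HKD → CAD → KRW:
KRW 1,862,000 ÷ 146.48 (buy HKD at ask) = HKD 12,711.63
HKD 12,711.63 ÷ 6.2731 (buy CAD at ask) = CAD 2,026.37
CAD 2,026.37 ÷ 0.0010914 (buy KRW at ask) = KRW 1,856,672

Net result: KRW -5,328 (no profitable arbitrage after spreads)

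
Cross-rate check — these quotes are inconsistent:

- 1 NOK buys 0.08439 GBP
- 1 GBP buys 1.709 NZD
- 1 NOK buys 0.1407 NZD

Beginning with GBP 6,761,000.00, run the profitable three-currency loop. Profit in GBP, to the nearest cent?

Profitable loop is GBP → NZD → NOK → GBP:
GBP 6,761,000.00 × 1.709 = NZD 11,554,549.00
NZD 11,554,549.00 ÷ 0.1407 = NOK 82,121,883.44
NOK 82,121,883.44 × 0.08439 = GBP 6,930,265.74
Profit = GBP 6,930,265.74 − GBP 6,761,000.00

Profit: GBP 169,265.74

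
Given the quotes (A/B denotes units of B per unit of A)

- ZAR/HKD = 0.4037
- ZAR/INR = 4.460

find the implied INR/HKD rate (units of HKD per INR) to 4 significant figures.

INR/HKD = 0.09052

1 INR ÷ 4.460 = 0.224215 ZAR
0.224215 ZAR × 0.4037 = 0.0905157 HKD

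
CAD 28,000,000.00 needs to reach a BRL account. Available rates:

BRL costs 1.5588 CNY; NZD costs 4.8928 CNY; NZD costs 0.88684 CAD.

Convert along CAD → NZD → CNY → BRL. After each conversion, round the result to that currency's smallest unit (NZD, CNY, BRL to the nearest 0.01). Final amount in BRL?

CAD 28,000,000.00 ÷ 0.88684 = NZD 31,572,775.25
NZD 31,572,775.25 × 4.8928 = CNY 154,479,274.74
CNY 154,479,274.74 ÷ 1.5588 = BRL 99,101,407.97

BRL 99,101,407.97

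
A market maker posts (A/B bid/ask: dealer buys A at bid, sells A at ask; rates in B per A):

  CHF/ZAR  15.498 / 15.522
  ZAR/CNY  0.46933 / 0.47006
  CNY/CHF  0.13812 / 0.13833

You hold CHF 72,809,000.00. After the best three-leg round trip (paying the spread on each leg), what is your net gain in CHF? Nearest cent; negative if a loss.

Net profit: CHF 337,846.58

Best loop CHF → ZAR → CNY → CHF:
CHF 72,809,000.00 × 15.498 (sell CHF at bid) = ZAR 1,128,393,882.00
ZAR 1,128,393,882.00 × 0.46933 (sell ZAR at bid) = CNY 529,589,100.64
CNY 529,589,100.64 × 0.13812 (sell CNY at bid) = CHF 73,146,846.58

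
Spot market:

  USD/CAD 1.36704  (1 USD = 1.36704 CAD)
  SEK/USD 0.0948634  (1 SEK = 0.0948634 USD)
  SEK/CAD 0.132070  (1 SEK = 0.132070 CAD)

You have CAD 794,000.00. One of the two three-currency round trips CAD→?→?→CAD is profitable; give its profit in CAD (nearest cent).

Profit: CAD 14,620.55

Profitable loop is CAD → USD → SEK → CAD:
CAD 794,000.00 ÷ 1.36704 = USD 580,816.95
USD 580,816.95 ÷ 0.0948634 = SEK 6,122,666.36
SEK 6,122,666.36 × 0.132070 = CAD 808,620.55
Profit = CAD 808,620.55 − CAD 794,000.00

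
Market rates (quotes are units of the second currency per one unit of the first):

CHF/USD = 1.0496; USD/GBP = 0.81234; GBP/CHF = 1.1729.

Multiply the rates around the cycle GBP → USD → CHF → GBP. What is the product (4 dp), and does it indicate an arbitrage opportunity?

Around GBP → USD → CHF → GBP: 1 ÷ 0.81234 ÷ 1.0496 ÷ 1.1729 = 0.999948
Product ≈ 1 (deviation 0.005%, within rounding noise).

0.9999 (no arbitrage)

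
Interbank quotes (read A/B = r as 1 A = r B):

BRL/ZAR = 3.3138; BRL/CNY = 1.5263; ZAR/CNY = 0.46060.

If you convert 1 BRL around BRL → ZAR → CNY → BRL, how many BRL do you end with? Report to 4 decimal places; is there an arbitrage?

1.0000 (no arbitrage)

Around BRL → ZAR → CNY → BRL: 1 × 3.3138 × 0.46060 ÷ 1.5263 = 1.000024
Product ≈ 1 (deviation 0.002%, within rounding noise).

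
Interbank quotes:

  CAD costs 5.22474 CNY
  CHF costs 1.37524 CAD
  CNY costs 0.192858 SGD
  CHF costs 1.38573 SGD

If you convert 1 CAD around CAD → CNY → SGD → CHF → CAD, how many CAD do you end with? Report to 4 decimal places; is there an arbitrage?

1.0000 (no arbitrage)

Around CAD → CNY → SGD → CHF → CAD: 1 × 5.22474 × 0.192858 ÷ 1.38573 × 1.37524 = 1.000005
Product ≈ 1 (deviation 0.001%, within rounding noise).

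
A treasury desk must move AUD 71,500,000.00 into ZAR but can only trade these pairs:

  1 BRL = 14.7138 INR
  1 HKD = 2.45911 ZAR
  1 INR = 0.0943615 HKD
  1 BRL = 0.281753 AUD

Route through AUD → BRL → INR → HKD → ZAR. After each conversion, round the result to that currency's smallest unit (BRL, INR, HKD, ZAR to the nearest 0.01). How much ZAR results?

AUD 71,500,000.00 ÷ 0.281753 = BRL 253,768,371.59
BRL 253,768,371.59 × 14.7138 = INR 3,733,897,065.90
INR 3,733,897,065.90 × 0.0943615 = HKD 352,336,127.98
HKD 352,336,127.98 × 2.45911 = ZAR 866,433,295.68

ZAR 866,433,295.68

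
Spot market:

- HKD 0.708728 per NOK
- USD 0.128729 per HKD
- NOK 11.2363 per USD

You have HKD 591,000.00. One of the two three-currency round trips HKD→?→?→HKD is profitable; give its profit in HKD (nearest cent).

Profit: HKD 14,852.35

Profitable loop is HKD → USD → NOK → HKD:
HKD 591,000.00 × 0.128729 = USD 76,078.84
USD 76,078.84 × 11.2363 = NOK 854,844.66
NOK 854,844.66 × 0.708728 = HKD 605,852.35
Profit = HKD 605,852.35 − HKD 591,000.00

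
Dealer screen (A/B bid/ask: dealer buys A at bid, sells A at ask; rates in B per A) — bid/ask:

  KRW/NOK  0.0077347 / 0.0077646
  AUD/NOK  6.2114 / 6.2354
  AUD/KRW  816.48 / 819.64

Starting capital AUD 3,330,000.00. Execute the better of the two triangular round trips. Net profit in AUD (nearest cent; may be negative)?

Net profit: AUD 42,631.87

Best loop AUD → KRW → NOK → AUD:
AUD 3,330,000.00 × 816.48 (sell AUD at bid) = KRW 2,718,878,400
KRW 2,718,878,400 × 0.0077347 (sell KRW at bid) = NOK 21,029,708.76
NOK 21,029,708.76 ÷ 6.2354 (buy AUD at ask) = AUD 3,372,631.87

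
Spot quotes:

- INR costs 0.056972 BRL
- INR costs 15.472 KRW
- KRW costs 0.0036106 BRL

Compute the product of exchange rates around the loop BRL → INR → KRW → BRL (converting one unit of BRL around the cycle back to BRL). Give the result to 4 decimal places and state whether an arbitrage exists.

Around BRL → INR → KRW → BRL: 1 ÷ 0.056972 × 15.472 × 0.0036106 = 0.980538
Product < 1; profitable direction is BRL → KRW → INR → BRL.

0.9805 (arbitrage exists)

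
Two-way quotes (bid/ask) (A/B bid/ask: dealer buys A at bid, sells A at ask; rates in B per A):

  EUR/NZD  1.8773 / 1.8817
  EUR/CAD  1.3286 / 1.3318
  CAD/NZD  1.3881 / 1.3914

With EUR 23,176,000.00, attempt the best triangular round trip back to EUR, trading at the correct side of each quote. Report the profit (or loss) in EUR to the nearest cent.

Best loop EUR → NZD → CAD → EUR:
EUR 23,176,000.00 × 1.8773 (sell EUR at bid) = NZD 43,508,304.80
NZD 43,508,304.80 ÷ 1.3914 (buy CAD at ask) = CAD 31,269,444.30
CAD 31,269,444.30 ÷ 1.3318 (buy EUR at ask) = EUR 23,479,084.17

Net profit: EUR 303,084.17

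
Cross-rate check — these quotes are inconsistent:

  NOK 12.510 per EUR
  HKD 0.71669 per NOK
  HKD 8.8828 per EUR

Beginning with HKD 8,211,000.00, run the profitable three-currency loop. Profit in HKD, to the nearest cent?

Profit: HKD 76,715.28

Profitable loop is HKD → EUR → NOK → HKD:
HKD 8,211,000.00 ÷ 8.8828 = EUR 924,370.69
EUR 924,370.69 × 12.510 = NOK 11,563,877.38
NOK 11,563,877.38 × 0.71669 = HKD 8,287,715.28
Profit = HKD 8,287,715.28 − HKD 8,211,000.00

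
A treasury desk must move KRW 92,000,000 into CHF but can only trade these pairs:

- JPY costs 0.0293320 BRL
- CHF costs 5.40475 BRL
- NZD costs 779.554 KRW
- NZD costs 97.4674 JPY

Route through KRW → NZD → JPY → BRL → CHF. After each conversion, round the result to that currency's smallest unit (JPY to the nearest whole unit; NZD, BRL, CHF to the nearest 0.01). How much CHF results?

KRW 92,000,000 ÷ 779.554 = NZD 118,016.20
NZD 118,016.20 × 97.4674 = JPY 11,502,732
JPY 11,502,732 × 0.0293320 = BRL 337,398.14
BRL 337,398.14 ÷ 5.40475 = CHF 62,426.23

CHF 62,426.23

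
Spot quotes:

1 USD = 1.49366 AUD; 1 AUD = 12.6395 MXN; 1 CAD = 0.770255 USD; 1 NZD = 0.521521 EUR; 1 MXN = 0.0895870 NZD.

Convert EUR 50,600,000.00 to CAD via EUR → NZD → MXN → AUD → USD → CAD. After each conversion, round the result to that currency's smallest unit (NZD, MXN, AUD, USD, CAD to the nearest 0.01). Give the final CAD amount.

EUR 50,600,000.00 ÷ 0.521521 = NZD 97,023,897.41
NZD 97,023,897.41 ÷ 0.0895870 = MXN 1,083,013,131.48
MXN 1,083,013,131.48 ÷ 12.6395 = AUD 85,684,808.06
AUD 85,684,808.06 ÷ 1.49366 = USD 57,365,670.94
USD 57,365,670.94 ÷ 0.770255 = CAD 74,476,207.15

CAD 74,476,207.15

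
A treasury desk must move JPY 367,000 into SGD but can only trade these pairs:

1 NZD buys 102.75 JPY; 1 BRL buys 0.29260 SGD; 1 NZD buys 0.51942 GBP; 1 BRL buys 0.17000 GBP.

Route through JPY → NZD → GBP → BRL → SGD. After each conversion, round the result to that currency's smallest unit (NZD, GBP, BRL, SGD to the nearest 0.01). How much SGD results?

SGD 3,193.21

JPY 367,000 ÷ 102.75 = NZD 3,571.78
NZD 3,571.78 × 0.51942 = GBP 1,855.25
GBP 1,855.25 ÷ 0.17000 = BRL 10,913.24
BRL 10,913.24 × 0.29260 = SGD 3,193.21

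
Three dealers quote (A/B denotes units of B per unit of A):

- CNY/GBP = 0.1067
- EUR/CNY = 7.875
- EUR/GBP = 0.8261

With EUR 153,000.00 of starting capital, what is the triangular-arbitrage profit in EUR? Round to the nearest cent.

Profitable loop is EUR → CNY → GBP → EUR:
EUR 153,000.00 × 7.875 = CNY 1,204,875.00
CNY 1,204,875.00 × 0.1067 = GBP 128,560.16
GBP 128,560.16 ÷ 0.8261 = EUR 155,623.00
Profit = EUR 155,623.00 − EUR 153,000.00

Profit: EUR 2,623.00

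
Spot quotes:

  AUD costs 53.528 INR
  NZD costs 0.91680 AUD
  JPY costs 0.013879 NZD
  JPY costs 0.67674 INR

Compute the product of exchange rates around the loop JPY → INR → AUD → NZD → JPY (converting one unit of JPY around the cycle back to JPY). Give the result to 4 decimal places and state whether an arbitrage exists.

Around JPY → INR → AUD → NZD → JPY: 1 × 0.67674 ÷ 53.528 ÷ 0.91680 ÷ 0.013879 = 0.993592
Product < 1; profitable direction is JPY → NZD → AUD → INR → JPY.

0.9936 (arbitrage exists)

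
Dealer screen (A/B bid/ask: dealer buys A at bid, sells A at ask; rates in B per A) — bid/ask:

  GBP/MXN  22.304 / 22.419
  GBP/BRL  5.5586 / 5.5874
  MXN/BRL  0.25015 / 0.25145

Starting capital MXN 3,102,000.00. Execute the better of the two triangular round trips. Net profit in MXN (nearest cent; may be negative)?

Best loop MXN → BRL → GBP → MXN:
MXN 3,102,000.00 × 0.25015 (sell MXN at bid) = BRL 775,965.30
BRL 775,965.30 ÷ 5.5874 (buy GBP at ask) = GBP 138,877.71
GBP 138,877.71 × 22.304 (sell GBP at bid) = MXN 3,097,528.38

Net result: MXN -4,471.62 (no profitable arbitrage after spreads)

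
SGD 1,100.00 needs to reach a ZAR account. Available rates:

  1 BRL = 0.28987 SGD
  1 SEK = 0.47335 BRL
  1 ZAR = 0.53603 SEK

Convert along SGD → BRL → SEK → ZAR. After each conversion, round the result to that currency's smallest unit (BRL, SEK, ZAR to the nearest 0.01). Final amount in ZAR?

ZAR 14,956.07

SGD 1,100.00 ÷ 0.28987 = BRL 3,794.80
BRL 3,794.80 ÷ 0.47335 = SEK 8,016.90
SEK 8,016.90 ÷ 0.53603 = ZAR 14,956.07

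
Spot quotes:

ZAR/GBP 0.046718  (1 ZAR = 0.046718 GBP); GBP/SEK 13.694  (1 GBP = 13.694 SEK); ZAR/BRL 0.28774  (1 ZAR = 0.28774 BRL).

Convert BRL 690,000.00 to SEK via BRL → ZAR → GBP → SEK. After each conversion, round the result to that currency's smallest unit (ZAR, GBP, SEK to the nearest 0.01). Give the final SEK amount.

SEK 1,534,134.44

BRL 690,000.00 ÷ 0.28774 = ZAR 2,397,998.19
ZAR 2,397,998.19 × 0.046718 = GBP 112,029.68
GBP 112,029.68 × 13.694 = SEK 1,534,134.44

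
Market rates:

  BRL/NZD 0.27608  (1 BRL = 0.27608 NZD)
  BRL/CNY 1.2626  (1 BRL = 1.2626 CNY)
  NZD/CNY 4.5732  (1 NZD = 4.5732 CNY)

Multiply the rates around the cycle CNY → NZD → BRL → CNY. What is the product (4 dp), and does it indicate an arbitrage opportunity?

Around CNY → NZD → BRL → CNY: 1 ÷ 4.5732 ÷ 0.27608 × 1.2626 = 1.000025
Product ≈ 1 (deviation 0.002%, within rounding noise).

1.0000 (no arbitrage)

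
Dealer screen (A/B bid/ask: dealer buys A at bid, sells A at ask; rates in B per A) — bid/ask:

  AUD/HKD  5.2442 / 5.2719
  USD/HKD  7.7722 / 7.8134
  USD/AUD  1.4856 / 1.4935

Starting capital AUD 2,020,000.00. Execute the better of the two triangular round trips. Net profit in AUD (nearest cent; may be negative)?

Best loop AUD → HKD → USD → AUD:
AUD 2,020,000.00 × 5.2442 (sell AUD at bid) = HKD 10,593,284.00
HKD 10,593,284.00 ÷ 7.8134 (buy USD at ask) = USD 1,355,784.17
USD 1,355,784.17 × 1.4856 (sell USD at bid) = AUD 2,014,152.96

Net result: AUD -5,847.04 (no profitable arbitrage after spreads)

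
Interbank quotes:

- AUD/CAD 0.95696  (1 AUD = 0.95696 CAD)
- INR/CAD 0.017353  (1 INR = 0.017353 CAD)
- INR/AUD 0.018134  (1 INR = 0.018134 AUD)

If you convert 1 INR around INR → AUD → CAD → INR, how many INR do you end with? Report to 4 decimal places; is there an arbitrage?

1.0000 (no arbitrage)

Around INR → AUD → CAD → INR: 1 × 0.018134 × 0.95696 ÷ 0.017353 = 1.000030
Product ≈ 1 (deviation 0.003%, within rounding noise).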